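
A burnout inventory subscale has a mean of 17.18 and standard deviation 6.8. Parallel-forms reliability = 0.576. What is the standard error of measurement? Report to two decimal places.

4.43

SEM = SD · √(1 − ρ) = 6.8 × √0.424 = 6.8 × 0.6512 = 4.428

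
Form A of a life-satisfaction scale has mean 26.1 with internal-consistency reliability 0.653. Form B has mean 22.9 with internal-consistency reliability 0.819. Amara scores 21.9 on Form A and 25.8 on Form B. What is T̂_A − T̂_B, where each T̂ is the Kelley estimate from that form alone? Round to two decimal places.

-1.92

T̂_A = 0.653(21.9) + 0.347(26.1) = 23.3574
T̂_B = 0.819(25.8) + 0.181(22.9) = 25.2751
T̂_A − T̂_B = -1.9177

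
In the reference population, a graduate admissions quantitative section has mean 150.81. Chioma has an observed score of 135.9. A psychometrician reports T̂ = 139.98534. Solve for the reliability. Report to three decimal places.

T̂ = ρX + (1 − ρ)μ  ⇒  T̂ − μ = ρ(X − μ)
ρ = (T̂ − μ)/(X − μ) = (139.98534 − 150.81) / (135.9 − 150.81) = -10.82466 / -14.91 = 0.72600

0.726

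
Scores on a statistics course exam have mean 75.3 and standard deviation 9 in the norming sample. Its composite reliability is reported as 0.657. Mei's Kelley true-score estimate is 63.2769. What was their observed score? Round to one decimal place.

T̂ = ρX + (1 − ρ)μ  ⇒  X = (T̂ − (1 − ρ)μ) / ρ
X = (63.2769 − 0.343 × 75.3) / 0.657 = (63.2769 − 25.8279) / 0.657 = 37.4490 / 0.657 = 57.000

57.0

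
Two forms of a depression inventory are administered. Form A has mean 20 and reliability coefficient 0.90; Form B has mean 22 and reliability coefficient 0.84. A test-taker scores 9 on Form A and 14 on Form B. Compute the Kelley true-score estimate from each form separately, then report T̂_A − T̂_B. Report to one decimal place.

T̂_A = 0.90(9) + 0.10(20) = 10.100
T̂_B = 0.84(14) + 0.16(22) = 15.280
T̂_A − T̂_B = -5.180

-5.2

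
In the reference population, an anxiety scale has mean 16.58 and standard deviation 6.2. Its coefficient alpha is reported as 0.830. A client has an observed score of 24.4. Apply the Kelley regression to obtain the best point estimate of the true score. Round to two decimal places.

Weight the observed score by reliability and the mean by (1 − reliability): T̂ = 0.830·24.4 + 0.170·16.58 = 20.2520 + 2.81860 = 23.071.

23.07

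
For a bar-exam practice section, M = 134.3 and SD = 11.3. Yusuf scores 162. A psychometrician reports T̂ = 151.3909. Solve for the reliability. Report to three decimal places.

0.617

T̂ = ρX + (1 − ρ)μ  ⇒  T̂ − μ = ρ(X − μ)
ρ = (T̂ − μ)/(X − μ) = (151.3909 − 134.3) / (162 − 134.3) = 17.0909 / 27.7 = 0.61700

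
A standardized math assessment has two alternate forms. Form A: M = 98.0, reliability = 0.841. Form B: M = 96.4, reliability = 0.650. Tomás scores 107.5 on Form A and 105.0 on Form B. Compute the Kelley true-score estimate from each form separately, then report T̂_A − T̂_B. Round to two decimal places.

4.00

T̂_A = 0.841(107.5) + 0.159(98.0) = 105.9895
T̂_B = 0.650(105.0) + 0.350(96.4) = 101.9900
T̂_A − T̂_B = 3.9995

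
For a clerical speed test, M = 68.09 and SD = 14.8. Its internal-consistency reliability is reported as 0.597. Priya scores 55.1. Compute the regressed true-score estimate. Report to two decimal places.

60.33

T̂ = 0.597(55.1) + 0.403(68.09) = 32.8947 + 27.44027 = 60.335 → 60.33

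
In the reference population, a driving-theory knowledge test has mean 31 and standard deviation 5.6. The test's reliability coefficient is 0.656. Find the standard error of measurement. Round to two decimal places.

3.28

SEM = SD · √(1 − ρ) = 5.6 × √0.344 = 5.6 × 0.5865 = 3.284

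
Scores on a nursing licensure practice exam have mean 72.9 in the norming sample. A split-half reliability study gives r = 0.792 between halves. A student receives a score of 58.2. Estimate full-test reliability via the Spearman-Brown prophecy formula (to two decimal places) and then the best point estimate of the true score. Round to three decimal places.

59.964

Spearman-Brown: ρ = 2r/(1 + r) = 2(0.792)/(1 + 0.792) = 1.5840/1.792 = 0.8839 → 0.88
T̂ = ρX + (1 − ρ)μ
  = 0.88 × 58.2 + 0.12 × 72.9
  = 51.216 + 8.748
  = 59.9640
  ≈ 59.964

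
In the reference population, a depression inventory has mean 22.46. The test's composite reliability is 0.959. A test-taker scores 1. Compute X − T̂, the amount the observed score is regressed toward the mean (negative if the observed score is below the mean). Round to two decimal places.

-0.88

Regress the observed score toward the mean by the unreliability: T̂ = 0.959·1 + 0.041·22.46 = 0.959 + 0.92086 = 1.8799.
X − T̂ = 1 − 1.880 = -0.880 → -0.88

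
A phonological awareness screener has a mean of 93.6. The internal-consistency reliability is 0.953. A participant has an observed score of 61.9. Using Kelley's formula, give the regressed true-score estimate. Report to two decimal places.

63.39

T̂ = 0.953(61.9) + 0.047(93.6) = 58.9907 + 4.3992 = 63.390 → 63.39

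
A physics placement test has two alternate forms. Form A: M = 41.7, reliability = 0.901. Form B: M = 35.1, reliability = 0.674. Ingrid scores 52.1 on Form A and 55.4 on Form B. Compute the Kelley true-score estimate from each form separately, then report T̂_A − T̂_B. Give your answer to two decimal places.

2.29

T̂_A = 0.901(52.1) + 0.099(41.7) = 51.0704
T̂_B = 0.674(55.4) + 0.326(35.1) = 48.7822
T̂_A − T̂_B = 2.2882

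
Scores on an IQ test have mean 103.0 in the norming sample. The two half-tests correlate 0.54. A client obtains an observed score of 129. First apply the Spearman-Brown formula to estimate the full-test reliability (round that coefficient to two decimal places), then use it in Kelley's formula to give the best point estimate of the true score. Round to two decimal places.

Spearman-Brown: ρ = 2r/(1 + r) = 2(0.54)/(1 + 0.54) = 1.080/1.54 = 0.7013 → 0.70
T̂ = ρX + (1 − ρ)μ
  = 0.70 × 129 + 0.30 × 103.0
  = 90.30 + 30.900
  = 121.200
  ≈ 121.20

121.20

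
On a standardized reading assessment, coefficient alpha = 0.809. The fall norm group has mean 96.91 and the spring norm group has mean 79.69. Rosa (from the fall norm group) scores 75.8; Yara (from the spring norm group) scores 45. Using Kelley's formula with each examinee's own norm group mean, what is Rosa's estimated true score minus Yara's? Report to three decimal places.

28.206

T̂_Rosa = 0.809(75.8) + 0.191(96.91) = 79.83201
T̂_Yara = 0.809(45) + 0.191(79.69) = 51.62579
Difference = 79.83201 − 51.62579 = 28.20622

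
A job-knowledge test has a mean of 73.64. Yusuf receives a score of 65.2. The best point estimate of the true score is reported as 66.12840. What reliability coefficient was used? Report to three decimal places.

T̂ = ρX + (1 − ρ)μ  ⇒  T̂ − μ = ρ(X − μ)
ρ = (T̂ − μ)/(X − μ) = (66.12840 − 73.64) / (65.2 − 73.64) = -7.51160 / -8.44 = 0.89000

0.890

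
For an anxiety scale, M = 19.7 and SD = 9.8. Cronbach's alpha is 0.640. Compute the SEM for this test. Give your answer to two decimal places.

SEM = SD · √(1 − ρ) = 9.8 × √0.360 = 9.8 × 0.6000 = 5.880

5.88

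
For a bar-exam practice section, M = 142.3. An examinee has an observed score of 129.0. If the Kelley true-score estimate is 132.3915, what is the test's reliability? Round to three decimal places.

T̂ = ρX + (1 − ρ)μ  ⇒  T̂ − μ = ρ(X − μ)
ρ = (T̂ − μ)/(X − μ) = (132.3915 − 142.3) / (129.0 − 142.3) = -9.9085 / -13.3 = 0.74500

0.745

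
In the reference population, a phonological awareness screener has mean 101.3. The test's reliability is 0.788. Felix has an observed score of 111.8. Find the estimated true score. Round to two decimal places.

109.57

Weight the observed score by reliability and the mean by (1 − reliability): T̂ = 0.788·111.8 + 0.212·101.3 = 88.0984 + 21.4756 = 109.574.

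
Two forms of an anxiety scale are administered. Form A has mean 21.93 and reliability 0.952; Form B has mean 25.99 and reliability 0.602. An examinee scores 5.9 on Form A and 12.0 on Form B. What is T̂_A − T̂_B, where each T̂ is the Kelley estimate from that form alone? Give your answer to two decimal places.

-10.90

T̂_A = 0.952(5.9) + 0.048(21.93) = 6.6694
T̂_B = 0.602(12.0) + 0.398(25.99) = 17.5680
T̂_A − T̂_B = -10.8986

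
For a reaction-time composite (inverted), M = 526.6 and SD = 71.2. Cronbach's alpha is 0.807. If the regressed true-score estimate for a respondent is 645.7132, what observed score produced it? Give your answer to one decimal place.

674.2

T̂ = ρX + (1 − ρ)μ  ⇒  X = (T̂ − (1 − ρ)μ) / ρ
X = (645.7132 − 0.193 × 526.6) / 0.807 = (645.7132 − 101.6338) / 0.807 = 544.0794 / 0.807 = 674.200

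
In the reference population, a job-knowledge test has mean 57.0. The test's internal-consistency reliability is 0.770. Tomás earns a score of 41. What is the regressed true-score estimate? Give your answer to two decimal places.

44.68

T̂ = 0.770(41) + 0.230(57.0) = 31.570 + 13.1100 = 44.680 → 44.68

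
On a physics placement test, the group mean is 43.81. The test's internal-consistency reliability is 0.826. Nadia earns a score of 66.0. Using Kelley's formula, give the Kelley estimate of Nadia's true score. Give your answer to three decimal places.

T̂ = 0.826(66.0) + 0.174(43.81) = 54.5160 + 7.62294 = 62.1389 → 62.139

62.139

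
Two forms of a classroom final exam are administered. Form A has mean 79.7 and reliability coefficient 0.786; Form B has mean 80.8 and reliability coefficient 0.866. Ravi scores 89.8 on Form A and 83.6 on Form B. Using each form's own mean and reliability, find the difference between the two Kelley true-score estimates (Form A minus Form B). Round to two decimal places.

4.41

T̂_A = 0.786(89.8) + 0.214(79.7) = 87.6386
T̂_B = 0.866(83.6) + 0.134(80.8) = 83.2248
T̂_A − T̂_B = 4.4138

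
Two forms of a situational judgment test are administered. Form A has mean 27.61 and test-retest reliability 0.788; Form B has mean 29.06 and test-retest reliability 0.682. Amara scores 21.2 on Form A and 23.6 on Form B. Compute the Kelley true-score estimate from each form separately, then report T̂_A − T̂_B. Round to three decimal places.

T̂_A = 0.788(21.2) + 0.212(27.61) = 22.55892
T̂_B = 0.682(23.6) + 0.318(29.06) = 25.33628
T̂_A − T̂_B = -2.77736

-2.777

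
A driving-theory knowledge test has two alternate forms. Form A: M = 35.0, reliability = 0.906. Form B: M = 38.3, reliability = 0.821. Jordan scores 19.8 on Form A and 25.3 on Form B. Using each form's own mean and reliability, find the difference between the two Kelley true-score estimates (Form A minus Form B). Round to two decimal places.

-6.40

T̂_A = 0.906(19.8) + 0.094(35.0) = 21.2288
T̂_B = 0.821(25.3) + 0.179(38.3) = 27.6270
T̂_A − T̂_B = -6.3982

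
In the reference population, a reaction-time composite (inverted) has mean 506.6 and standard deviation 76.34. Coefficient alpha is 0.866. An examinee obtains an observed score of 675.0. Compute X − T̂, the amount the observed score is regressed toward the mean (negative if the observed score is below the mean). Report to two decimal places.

T̂ = 0.866(675.0) + 0.134(506.6) = 584.5500 + 67.8844 = 652.4344 → 652.434
X − T̂ = 675.0 − 652.434 = 22.566 → 22.57

22.57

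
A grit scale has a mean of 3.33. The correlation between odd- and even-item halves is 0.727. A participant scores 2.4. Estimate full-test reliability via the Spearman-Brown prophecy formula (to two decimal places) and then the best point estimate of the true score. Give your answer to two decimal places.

Spearman-Brown: ρ = 2r/(1 + r) = 2(0.727)/(1 + 0.727) = 1.4540/1.727 = 0.8419 → 0.84
T̂ = 0.84(2.4) + 0.16(3.33) = 2.016 + 0.5328 = 2.549 → 2.55

2.55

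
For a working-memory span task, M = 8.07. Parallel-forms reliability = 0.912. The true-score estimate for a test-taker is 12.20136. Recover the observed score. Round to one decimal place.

12.6

T̂ = ρX + (1 − ρ)μ  ⇒  X = (T̂ − (1 − ρ)μ) / ρ
X = (12.20136 − 0.088 × 8.07) / 0.912 = (12.20136 − 0.71016) / 0.912 = 11.49120 / 0.912 = 12.600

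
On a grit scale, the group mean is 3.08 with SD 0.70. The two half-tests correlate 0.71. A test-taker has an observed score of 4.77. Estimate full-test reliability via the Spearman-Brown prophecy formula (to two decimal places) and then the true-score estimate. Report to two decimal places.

Spearman-Brown: ρ = 2r/(1 + r) = 2(0.71)/(1 + 0.71) = 1.420/1.71 = 0.8304 → 0.83
T̂ = ρX + (1 − ρ)μ
  = 0.83 × 4.77 + 0.17 × 3.08
  = 3.9591 + 0.5236
  = 4.483
  ≈ 4.48

4.48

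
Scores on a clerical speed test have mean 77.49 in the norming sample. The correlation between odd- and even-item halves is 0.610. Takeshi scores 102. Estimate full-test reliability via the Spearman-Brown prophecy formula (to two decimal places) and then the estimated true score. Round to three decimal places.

Spearman-Brown: ρ = 2r/(1 + r) = 2(0.610)/(1 + 0.610) = 1.2200/1.610 = 0.7578 → 0.76
T̂ = 0.76(102) + 0.24(77.49) = 77.52 + 18.5976 = 96.1176 → 96.118

96.118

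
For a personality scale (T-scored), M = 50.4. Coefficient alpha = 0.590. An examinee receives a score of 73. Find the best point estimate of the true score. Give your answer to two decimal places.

T̂ = 0.590(73) + 0.410(50.4) = 43.070 + 20.6640 = 63.734 → 63.73

63.73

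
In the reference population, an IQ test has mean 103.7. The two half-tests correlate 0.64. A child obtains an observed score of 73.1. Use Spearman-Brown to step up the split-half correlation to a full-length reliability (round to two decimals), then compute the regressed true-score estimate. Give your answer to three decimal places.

Spearman-Brown: ρ = 2r/(1 + r) = 2(0.64)/(1 + 0.64) = 1.280/1.64 = 0.7805 → 0.78
T̂ = ρX + (1 − ρ)μ
  = 0.78 × 73.1 + 0.22 × 103.7
  = 57.018 + 22.814
  = 79.8320
  ≈ 79.832

79.832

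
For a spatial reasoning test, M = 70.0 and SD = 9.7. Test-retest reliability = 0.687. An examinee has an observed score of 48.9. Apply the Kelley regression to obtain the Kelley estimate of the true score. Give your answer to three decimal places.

T̂ = ρX + (1 − ρ)μ
  = 0.687 × 48.9 + 0.313 × 70.0
  = 33.5943 + 21.9100
  = 55.5043
  ≈ 55.504

55.504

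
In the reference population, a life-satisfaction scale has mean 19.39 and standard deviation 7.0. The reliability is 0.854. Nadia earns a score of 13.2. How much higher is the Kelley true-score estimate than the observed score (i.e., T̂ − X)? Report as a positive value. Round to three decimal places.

0.904

T̂ = ρX + (1 − ρ)μ
  = 0.854 × 13.2 + 0.146 × 19.39
  = 11.2728 + 2.83094
  = 14.10374
  ≈ 14.1037
T̂ − X = 14.1037 − 13.2 = 0.9037 → 0.904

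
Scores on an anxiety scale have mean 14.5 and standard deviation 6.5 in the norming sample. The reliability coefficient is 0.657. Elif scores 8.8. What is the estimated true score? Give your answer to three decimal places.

10.755

T̂ = 0.657(8.8) + 0.343(14.5) = 5.7816 + 4.9735 = 10.7551 → 10.755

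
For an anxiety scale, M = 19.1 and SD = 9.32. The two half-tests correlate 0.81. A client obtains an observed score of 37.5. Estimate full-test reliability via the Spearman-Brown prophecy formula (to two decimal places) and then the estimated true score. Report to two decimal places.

35.66

Spearman-Brown: ρ = 2r/(1 + r) = 2(0.81)/(1 + 0.81) = 1.620/1.81 = 0.8950 → 0.90
T̂ = 0.90(37.5) + 0.10(19.1) = 33.750 + 1.910 = 35.660 → 35.66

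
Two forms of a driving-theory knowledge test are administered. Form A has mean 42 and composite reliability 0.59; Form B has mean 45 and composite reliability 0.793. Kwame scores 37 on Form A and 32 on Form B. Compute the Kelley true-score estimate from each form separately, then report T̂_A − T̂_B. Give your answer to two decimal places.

4.36

T̂_A = 0.59(37) + 0.41(42) = 39.0500
T̂_B = 0.793(32) + 0.207(45) = 34.6910
T̂_A − T̂_B = 4.3590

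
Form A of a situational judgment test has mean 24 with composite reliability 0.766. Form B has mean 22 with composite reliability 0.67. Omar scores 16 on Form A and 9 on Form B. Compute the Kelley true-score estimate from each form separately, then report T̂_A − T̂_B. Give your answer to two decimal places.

4.58

T̂_A = 0.766(16) + 0.234(24) = 17.8720
T̂_B = 0.67(9) + 0.33(22) = 13.2900
T̂_A − T̂_B = 4.5820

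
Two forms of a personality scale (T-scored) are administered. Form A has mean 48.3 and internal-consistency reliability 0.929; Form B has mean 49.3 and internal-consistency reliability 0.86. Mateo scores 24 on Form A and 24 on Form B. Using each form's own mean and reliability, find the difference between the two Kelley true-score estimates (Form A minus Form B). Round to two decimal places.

-1.82

T̂_A = 0.929(24) + 0.071(48.3) = 25.7253
T̂_B = 0.86(24) + 0.14(49.3) = 27.5420
T̂_A − T̂_B = -1.8167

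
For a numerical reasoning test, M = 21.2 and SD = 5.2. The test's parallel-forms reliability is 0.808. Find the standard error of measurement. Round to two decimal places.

2.28

SEM = SD · √(1 − ρ) = 5.2 × √0.192 = 5.2 × 0.4382 = 2.279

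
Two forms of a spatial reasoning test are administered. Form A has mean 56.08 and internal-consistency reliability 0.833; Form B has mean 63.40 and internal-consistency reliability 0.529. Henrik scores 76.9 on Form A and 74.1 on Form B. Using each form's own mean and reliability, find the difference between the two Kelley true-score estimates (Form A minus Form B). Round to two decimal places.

4.36

T̂_A = 0.833(76.9) + 0.167(56.08) = 73.4231
T̂_B = 0.529(74.1) + 0.471(63.40) = 69.0603
T̂_A − T̂_B = 4.3628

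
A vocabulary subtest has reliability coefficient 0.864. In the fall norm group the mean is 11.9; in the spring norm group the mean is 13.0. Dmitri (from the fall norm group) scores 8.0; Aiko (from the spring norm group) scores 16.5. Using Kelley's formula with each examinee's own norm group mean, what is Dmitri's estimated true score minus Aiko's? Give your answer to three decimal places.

T̂_Dmitri = 0.864(8.0) + 0.136(11.9) = 8.53040
T̂_Aiko = 0.864(16.5) + 0.136(13.0) = 16.02400
Difference = 8.53040 − 16.02400 = -7.49360

-7.494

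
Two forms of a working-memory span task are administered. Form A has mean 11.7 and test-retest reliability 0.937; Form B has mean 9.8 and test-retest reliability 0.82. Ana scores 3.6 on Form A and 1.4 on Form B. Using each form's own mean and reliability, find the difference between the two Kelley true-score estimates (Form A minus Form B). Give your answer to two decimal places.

1.20

T̂_A = 0.937(3.6) + 0.063(11.7) = 4.1103
T̂_B = 0.82(1.4) + 0.18(9.8) = 2.9120
T̂_A − T̂_B = 1.1983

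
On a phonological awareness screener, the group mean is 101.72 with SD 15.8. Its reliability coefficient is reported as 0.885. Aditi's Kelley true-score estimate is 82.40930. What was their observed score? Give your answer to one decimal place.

T̂ = ρX + (1 − ρ)μ  ⇒  X = (T̂ − (1 − ρ)μ) / ρ
X = (82.40930 − 0.115 × 101.72) / 0.885 = (82.40930 − 11.69780) / 0.885 = 70.71150 / 0.885 = 79.900

79.9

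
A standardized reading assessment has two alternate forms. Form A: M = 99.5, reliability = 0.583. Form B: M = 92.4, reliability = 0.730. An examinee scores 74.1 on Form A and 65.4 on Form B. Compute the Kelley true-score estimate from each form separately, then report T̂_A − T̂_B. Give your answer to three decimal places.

T̂_A = 0.583(74.1) + 0.417(99.5) = 84.69180
T̂_B = 0.730(65.4) + 0.270(92.4) = 72.69000
T̂_A − T̂_B = 12.00180

12.002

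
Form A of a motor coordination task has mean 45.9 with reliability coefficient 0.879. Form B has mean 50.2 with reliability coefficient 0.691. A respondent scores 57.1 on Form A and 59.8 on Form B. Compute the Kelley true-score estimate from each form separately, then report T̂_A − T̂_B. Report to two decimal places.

-1.09

T̂_A = 0.879(57.1) + 0.121(45.9) = 55.7448
T̂_B = 0.691(59.8) + 0.309(50.2) = 56.8336
T̂_A − T̂_B = -1.0888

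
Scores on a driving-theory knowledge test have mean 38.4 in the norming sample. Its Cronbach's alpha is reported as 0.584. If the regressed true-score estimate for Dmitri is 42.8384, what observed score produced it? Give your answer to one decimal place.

T̂ = ρX + (1 − ρ)μ  ⇒  X = (T̂ − (1 − ρ)μ) / ρ
X = (42.8384 − 0.416 × 38.4) / 0.584 = (42.8384 − 15.9744) / 0.584 = 26.8640 / 0.584 = 46.000

46.0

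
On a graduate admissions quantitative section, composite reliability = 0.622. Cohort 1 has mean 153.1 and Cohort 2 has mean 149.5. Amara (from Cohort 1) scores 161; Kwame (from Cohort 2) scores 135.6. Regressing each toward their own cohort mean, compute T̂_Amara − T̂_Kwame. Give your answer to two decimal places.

T̂_Amara = 0.622(161) + 0.378(153.1) = 158.0138
T̂_Kwame = 0.622(135.6) + 0.378(149.5) = 140.8542
Difference = 158.0138 − 140.8542 = 17.1596

17.16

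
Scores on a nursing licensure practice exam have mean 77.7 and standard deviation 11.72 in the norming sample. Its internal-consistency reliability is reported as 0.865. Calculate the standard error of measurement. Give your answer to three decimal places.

4.306

SEM = SD · √(1 − ρ) = 11.72 × √0.135 = 11.72 × 0.3674 = 4.3062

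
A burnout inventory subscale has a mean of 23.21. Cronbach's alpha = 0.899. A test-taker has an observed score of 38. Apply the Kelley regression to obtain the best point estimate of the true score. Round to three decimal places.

Kelley's formula gives T̂ = 0.899·38 + 0.101·23.21 = 34.162 + 2.34421 = 36.5062.

36.506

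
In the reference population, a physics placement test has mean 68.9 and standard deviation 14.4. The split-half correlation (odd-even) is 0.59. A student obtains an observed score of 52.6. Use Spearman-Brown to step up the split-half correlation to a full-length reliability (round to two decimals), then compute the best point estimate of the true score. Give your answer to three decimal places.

56.838

Spearman-Brown: ρ = 2r/(1 + r) = 2(0.59)/(1 + 0.59) = 1.180/1.59 = 0.7421 → 0.74
T̂ = ρX + (1 − ρ)μ
  = 0.74 × 52.6 + 0.26 × 68.9
  = 38.924 + 17.914
  = 56.8380
  ≈ 56.838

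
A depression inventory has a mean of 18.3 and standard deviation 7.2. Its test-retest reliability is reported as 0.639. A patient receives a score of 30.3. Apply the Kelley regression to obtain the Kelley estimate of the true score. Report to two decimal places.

T̂ = ρX + (1 − ρ)μ
  = 0.639 × 30.3 + 0.361 × 18.3
  = 19.3617 + 6.6063
  = 25.968
  ≈ 25.97

25.97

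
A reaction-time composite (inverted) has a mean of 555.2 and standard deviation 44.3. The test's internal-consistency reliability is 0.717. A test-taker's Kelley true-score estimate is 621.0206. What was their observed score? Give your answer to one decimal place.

647.0

T̂ = ρX + (1 − ρ)μ  ⇒  X = (T̂ − (1 − ρ)μ) / ρ
X = (621.0206 − 0.283 × 555.2) / 0.717 = (621.0206 − 157.1216) / 0.717 = 463.8990 / 0.717 = 647.000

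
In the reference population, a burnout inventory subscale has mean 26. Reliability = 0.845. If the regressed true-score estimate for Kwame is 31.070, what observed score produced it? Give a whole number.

T̂ = ρX + (1 − ρ)μ  ⇒  X = (T̂ − (1 − ρ)μ) / ρ
X = (31.070 − 0.155 × 26) / 0.845 = (31.070 − 4.030) / 0.845 = 27.040 / 0.845 = 32.00

32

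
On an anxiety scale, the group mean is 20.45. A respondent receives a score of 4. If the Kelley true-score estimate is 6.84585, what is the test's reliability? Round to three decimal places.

0.827

T̂ = ρX + (1 − ρ)μ  ⇒  T̂ − μ = ρ(X − μ)
ρ = (T̂ − μ)/(X − μ) = (6.84585 − 20.45) / (4 − 20.45) = -13.60415 / -16.45 = 0.82700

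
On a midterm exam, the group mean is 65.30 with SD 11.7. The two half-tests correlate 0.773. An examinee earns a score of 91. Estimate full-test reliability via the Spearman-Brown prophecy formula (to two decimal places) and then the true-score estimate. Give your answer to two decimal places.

Spearman-Brown: ρ = 2r/(1 + r) = 2(0.773)/(1 + 0.773) = 1.5460/1.773 = 0.8720 → 0.87
Regress the observed score toward the mean by the unreliability: T̂ = 0.87·91 + 0.13·65.30 = 79.17 + 8.4890 = 87.659.

87.66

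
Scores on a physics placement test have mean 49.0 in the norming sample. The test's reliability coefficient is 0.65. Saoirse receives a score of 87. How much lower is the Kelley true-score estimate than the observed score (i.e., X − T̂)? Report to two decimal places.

13.30

T̂ = ρX + (1 − ρ)μ
  = 0.65 × 87 + 0.35 × 49.0
  = 56.55 + 17.150
  = 73.7000
  ≈ 73.700
X − T̂ = 87 − 73.700 = 13.300 → 13.30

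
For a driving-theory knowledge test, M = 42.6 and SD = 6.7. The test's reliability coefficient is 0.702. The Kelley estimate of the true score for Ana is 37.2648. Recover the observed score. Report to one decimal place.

T̂ = ρX + (1 − ρ)μ  ⇒  X = (T̂ − (1 − ρ)μ) / ρ
X = (37.2648 − 0.298 × 42.6) / 0.702 = (37.2648 − 12.6948) / 0.702 = 24.5700 / 0.702 = 35.000

35.0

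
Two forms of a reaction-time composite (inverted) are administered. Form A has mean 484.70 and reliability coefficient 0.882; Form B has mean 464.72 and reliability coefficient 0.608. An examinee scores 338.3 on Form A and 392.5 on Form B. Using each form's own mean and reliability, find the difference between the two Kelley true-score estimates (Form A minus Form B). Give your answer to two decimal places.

T̂_A = 0.882(338.3) + 0.118(484.70) = 355.5752
T̂_B = 0.608(392.5) + 0.392(464.72) = 420.8102
T̂_A − T̂_B = -65.2350

-65.24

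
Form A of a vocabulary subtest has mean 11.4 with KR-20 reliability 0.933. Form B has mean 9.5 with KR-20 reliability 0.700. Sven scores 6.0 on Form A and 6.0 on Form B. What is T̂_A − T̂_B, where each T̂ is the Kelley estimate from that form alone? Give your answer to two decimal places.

-0.69

T̂_A = 0.933(6.0) + 0.067(11.4) = 6.3618
T̂_B = 0.700(6.0) + 0.300(9.5) = 7.0500
T̂_A − T̂_B = -0.6882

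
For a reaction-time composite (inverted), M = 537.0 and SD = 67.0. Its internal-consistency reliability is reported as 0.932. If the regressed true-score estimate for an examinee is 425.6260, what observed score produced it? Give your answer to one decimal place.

417.5

T̂ = ρX + (1 − ρ)μ  ⇒  X = (T̂ − (1 − ρ)μ) / ρ
X = (425.6260 − 0.068 × 537.0) / 0.932 = (425.6260 − 36.5160) / 0.932 = 389.1100 / 0.932 = 417.500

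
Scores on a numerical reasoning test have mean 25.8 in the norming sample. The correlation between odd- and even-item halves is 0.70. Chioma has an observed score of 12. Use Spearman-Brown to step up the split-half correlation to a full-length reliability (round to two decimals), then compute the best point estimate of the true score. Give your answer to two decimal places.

14.48

Spearman-Brown: ρ = 2r/(1 + r) = 2(0.70)/(1 + 0.70) = 1.400/1.70 = 0.8235 → 0.82
T̂ = ρX + (1 − ρ)μ
  = 0.82 × 12 + 0.18 × 25.8
  = 9.84 + 4.644
  = 14.484
  ≈ 14.48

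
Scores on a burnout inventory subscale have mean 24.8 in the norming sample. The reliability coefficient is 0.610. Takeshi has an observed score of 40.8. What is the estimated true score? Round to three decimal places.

34.560

Kelley's formula gives T̂ = 0.610·40.8 + 0.390·24.8 = 24.8880 + 9.6720 = 34.5600.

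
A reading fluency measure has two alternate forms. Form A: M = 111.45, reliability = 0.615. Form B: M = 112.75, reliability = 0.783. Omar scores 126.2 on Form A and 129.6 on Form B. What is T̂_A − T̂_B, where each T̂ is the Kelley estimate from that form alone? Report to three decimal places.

-5.422

T̂_A = 0.615(126.2) + 0.385(111.45) = 120.52125
T̂_B = 0.783(129.6) + 0.217(112.75) = 125.94355
T̂_A − T̂_B = -5.42230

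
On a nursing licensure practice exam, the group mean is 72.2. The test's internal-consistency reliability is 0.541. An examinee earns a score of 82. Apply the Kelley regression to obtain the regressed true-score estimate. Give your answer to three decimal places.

77.502

Kelley's formula gives T̂ = 0.541·82 + 0.459·72.2 = 44.362 + 33.1398 = 77.5018.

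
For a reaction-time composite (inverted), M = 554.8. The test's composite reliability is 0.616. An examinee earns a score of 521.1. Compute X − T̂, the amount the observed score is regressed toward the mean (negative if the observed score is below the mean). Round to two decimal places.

-12.94

T̂ = ρX + (1 − ρ)μ
  = 0.616 × 521.1 + 0.384 × 554.8
  = 320.9976 + 213.0432
  = 534.0408
  ≈ 534.041
X − T̂ = 521.1 − 534.041 = -12.941 → -12.94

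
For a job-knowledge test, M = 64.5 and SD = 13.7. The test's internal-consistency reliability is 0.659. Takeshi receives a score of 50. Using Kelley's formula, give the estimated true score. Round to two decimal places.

T̂ = ρX + (1 − ρ)μ
  = 0.659 × 50 + 0.341 × 64.5
  = 32.950 + 21.9945
  = 54.945
  ≈ 54.94

54.94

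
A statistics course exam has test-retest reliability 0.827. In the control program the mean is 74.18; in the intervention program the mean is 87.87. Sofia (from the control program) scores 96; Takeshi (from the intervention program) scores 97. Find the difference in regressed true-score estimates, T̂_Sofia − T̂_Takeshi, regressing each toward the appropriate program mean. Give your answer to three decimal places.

T̂_Sofia = 0.827(96) + 0.173(74.18) = 92.22514
T̂_Takeshi = 0.827(97) + 0.173(87.87) = 95.42051
Difference = 92.22514 − 95.42051 = -3.19537

-3.195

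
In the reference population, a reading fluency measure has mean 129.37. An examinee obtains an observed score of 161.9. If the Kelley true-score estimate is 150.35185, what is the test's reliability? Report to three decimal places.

T̂ = ρX + (1 − ρ)μ  ⇒  T̂ − μ = ρ(X − μ)
ρ = (T̂ − μ)/(X − μ) = (150.35185 − 129.37) / (161.9 − 129.37) = 20.98185 / 32.53 = 0.64500

0.645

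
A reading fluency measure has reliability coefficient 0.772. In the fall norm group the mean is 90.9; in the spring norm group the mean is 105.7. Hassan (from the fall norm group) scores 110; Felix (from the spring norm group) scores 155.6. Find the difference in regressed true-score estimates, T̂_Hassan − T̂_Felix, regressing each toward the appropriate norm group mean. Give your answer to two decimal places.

T̂_Hassan = 0.772(110) + 0.228(90.9) = 105.6452
T̂_Felix = 0.772(155.6) + 0.228(105.7) = 144.2228
Difference = 105.6452 − 144.2228 = -38.5776

-38.58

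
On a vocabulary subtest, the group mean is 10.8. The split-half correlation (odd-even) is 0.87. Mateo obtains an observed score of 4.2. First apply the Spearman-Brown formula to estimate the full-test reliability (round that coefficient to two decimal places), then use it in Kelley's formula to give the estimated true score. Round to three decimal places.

4.662

Spearman-Brown: ρ = 2r/(1 + r) = 2(0.87)/(1 + 0.87) = 1.740/1.87 = 0.9305 → 0.93
T̂ = ρX + (1 − ρ)μ
  = 0.93 × 4.2 + 0.07 × 10.8
  = 3.906 + 0.756
  = 4.6620
  ≈ 4.662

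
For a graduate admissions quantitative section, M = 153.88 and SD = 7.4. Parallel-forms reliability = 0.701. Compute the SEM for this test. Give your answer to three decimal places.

SEM = SD · √(1 − ρ) = 7.4 × √0.299 = 7.4 × 0.5468 = 4.0464

4.046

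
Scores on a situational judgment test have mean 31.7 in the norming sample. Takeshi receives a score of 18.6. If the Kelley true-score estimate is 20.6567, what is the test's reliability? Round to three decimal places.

T̂ = ρX + (1 − ρ)μ  ⇒  T̂ − μ = ρ(X − μ)
ρ = (T̂ − μ)/(X − μ) = (20.6567 − 31.7) / (18.6 − 31.7) = -11.0433 / -13.1 = 0.84300

0.843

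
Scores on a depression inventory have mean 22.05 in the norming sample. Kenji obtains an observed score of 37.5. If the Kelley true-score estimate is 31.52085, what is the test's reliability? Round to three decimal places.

0.613

T̂ = ρX + (1 − ρ)μ  ⇒  T̂ − μ = ρ(X − μ)
ρ = (T̂ − μ)/(X − μ) = (31.52085 − 22.05) / (37.5 − 22.05) = 9.47085 / 15.45 = 0.61300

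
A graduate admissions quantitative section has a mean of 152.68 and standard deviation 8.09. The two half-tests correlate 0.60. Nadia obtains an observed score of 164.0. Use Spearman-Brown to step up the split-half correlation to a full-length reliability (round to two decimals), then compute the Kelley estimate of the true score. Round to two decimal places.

161.17

Spearman-Brown: ρ = 2r/(1 + r) = 2(0.60)/(1 + 0.60) = 1.200/1.60 = 0.7500 → 0.75
Kelley's formula gives T̂ = 0.75·164.0 + 0.25·152.68 = 123.000 + 38.1700 = 161.170.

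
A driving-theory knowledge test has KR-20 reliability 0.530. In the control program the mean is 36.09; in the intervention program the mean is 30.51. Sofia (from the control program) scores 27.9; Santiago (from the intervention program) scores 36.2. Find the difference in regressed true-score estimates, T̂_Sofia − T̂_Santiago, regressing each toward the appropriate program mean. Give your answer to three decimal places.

-1.776

T̂_Sofia = 0.530(27.9) + 0.470(36.09) = 31.74930
T̂_Santiago = 0.530(36.2) + 0.470(30.51) = 33.52570
Difference = 31.74930 − 33.52570 = -1.77640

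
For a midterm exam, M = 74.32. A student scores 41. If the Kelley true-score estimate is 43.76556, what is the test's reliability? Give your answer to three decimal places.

T̂ = ρX + (1 − ρ)μ  ⇒  T̂ − μ = ρ(X − μ)
ρ = (T̂ − μ)/(X − μ) = (43.76556 − 74.32) / (41 − 74.32) = -30.55444 / -33.32 = 0.91700

0.917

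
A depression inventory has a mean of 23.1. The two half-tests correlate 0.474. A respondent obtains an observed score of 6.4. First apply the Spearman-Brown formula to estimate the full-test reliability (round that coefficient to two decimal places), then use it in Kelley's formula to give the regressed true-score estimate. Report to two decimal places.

Spearman-Brown: ρ = 2r/(1 + r) = 2(0.474)/(1 + 0.474) = 0.9480/1.474 = 0.6431 → 0.64
T̂ = ρX + (1 − ρ)μ
  = 0.64 × 6.4 + 0.36 × 23.1
  = 4.096 + 8.316
  = 12.412
  ≈ 12.41

12.41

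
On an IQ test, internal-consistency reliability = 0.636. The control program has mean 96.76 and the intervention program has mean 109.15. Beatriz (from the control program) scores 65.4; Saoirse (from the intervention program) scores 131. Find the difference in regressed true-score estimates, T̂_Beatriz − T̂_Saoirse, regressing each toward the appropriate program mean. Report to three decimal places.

-46.232

T̂_Beatriz = 0.636(65.4) + 0.364(96.76) = 76.81504
T̂_Saoirse = 0.636(131) + 0.364(109.15) = 123.04660
Difference = 76.81504 − 123.04660 = -46.23156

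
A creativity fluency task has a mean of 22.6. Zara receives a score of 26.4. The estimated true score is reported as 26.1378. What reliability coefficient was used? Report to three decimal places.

0.931

T̂ = ρX + (1 − ρ)μ  ⇒  T̂ − μ = ρ(X − μ)
ρ = (T̂ − μ)/(X − μ) = (26.1378 − 22.6) / (26.4 − 22.6) = 3.5378 / 3.8 = 0.93100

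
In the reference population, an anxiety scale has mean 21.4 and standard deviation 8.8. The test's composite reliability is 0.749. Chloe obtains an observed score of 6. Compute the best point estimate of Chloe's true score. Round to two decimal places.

T̂ = ρX + (1 − ρ)μ
  = 0.749 × 6 + 0.251 × 21.4
  = 4.494 + 5.3714
  = 9.865
  ≈ 9.87

9.87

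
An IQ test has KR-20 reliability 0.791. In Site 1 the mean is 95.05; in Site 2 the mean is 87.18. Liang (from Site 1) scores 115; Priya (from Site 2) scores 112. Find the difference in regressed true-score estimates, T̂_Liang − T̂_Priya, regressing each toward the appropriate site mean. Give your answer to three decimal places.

4.018

T̂_Liang = 0.791(115) + 0.209(95.05) = 110.83045
T̂_Priya = 0.791(112) + 0.209(87.18) = 106.81262
Difference = 110.83045 − 106.81262 = 4.01783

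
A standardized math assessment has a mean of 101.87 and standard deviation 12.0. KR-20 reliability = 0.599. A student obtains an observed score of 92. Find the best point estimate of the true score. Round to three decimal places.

T̂ = 0.599(92) + 0.401(101.87) = 55.108 + 40.84987 = 95.9579 → 95.958

95.958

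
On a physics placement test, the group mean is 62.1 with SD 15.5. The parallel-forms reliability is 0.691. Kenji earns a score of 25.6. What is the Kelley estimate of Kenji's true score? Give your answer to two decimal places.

36.88

T̂ = 0.691(25.6) + 0.309(62.1) = 17.6896 + 19.1889 = 36.879 → 36.88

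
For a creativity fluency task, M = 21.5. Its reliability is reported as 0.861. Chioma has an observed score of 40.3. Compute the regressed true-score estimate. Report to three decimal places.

Kelley's formula gives T̂ = 0.861·40.3 + 0.139·21.5 = 34.6983 + 2.9885 = 37.6868.

37.687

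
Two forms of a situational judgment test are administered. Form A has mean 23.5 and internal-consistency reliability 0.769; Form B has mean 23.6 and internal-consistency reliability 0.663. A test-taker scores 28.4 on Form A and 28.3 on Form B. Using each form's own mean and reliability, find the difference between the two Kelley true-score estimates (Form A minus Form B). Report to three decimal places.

T̂_A = 0.769(28.4) + 0.231(23.5) = 27.26810
T̂_B = 0.663(28.3) + 0.337(23.6) = 26.71610
T̂_A − T̂_B = 0.55200

0.552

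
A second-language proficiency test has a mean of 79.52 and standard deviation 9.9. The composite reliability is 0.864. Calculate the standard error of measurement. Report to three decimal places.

SEM = SD · √(1 − ρ) = 9.9 × √0.136 = 9.9 × 0.3688 = 3.6509

3.651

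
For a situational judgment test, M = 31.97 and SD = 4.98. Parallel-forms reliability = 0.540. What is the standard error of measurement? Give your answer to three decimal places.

SEM = SD · √(1 − ρ) = 4.98 × √0.460 = 4.98 × 0.6782 = 3.3776

3.378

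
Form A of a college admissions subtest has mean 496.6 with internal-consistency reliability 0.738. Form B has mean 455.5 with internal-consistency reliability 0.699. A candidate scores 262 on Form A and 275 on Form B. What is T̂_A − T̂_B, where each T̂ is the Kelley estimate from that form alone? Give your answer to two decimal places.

T̂_A = 0.738(262) + 0.262(496.6) = 323.4652
T̂_B = 0.699(275) + 0.301(455.5) = 329.3305
T̂_A − T̂_B = -5.8653

-5.87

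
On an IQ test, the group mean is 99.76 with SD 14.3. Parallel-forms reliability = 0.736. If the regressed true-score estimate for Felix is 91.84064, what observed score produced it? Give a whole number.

T̂ = ρX + (1 − ρ)μ  ⇒  X = (T̂ − (1 − ρ)μ) / ρ
X = (91.84064 − 0.264 × 99.76) / 0.736 = (91.84064 − 26.33664) / 0.736 = 65.50400 / 0.736 = 89.00

89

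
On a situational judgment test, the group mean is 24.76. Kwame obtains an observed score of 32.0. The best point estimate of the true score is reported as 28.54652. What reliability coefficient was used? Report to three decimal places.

T̂ = ρX + (1 − ρ)μ  ⇒  T̂ − μ = ρ(X − μ)
ρ = (T̂ − μ)/(X − μ) = (28.54652 − 24.76) / (32.0 − 24.76) = 3.78652 / 7.24 = 0.52300

0.523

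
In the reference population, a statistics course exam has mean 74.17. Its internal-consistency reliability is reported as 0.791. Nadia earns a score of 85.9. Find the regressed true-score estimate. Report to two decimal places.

T̂ = 0.791(85.9) + 0.209(74.17) = 67.9469 + 15.50153 = 83.448 → 83.45

83.45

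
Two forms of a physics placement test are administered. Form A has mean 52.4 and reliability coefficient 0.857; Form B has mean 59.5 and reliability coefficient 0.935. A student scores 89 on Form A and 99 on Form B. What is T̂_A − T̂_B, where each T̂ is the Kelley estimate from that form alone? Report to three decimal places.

-12.666

T̂_A = 0.857(89) + 0.143(52.4) = 83.76620
T̂_B = 0.935(99) + 0.065(59.5) = 96.43250
T̂_A − T̂_B = -12.66630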